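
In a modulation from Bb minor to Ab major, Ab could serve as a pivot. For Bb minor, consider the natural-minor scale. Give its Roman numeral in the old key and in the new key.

The scale of Bb minor (natural minor) is Bb C Db Eb F Gb Ab; Ab is degree 7, and the triad built there (Ab-C-Eb) is major, so it is VII.
The scale of Ab major is Ab Bb C Db Eb F G; Ab is degree 1, and the triad built there (Ab-C-Eb) is major, so it is I.

VII in Bb minor; I in Ab major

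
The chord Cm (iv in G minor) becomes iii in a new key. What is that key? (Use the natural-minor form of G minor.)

A♭ major

The numeral iii denotes a minor triad on scale degree 3. With C on degree 3, the tonic of the new key is A♭.
Degree 3 carries a minor triad in major keys, so the destination is A♭ major.
Check: the diatonic triads of A♭ major are A♭ (I), B♭m (ii), Cm (iii), D♭ (IV), E♭ (V), Fm (vi), Gdim (vii°) — Cm is indeed iii.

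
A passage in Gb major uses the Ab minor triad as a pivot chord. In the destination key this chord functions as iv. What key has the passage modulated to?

Eb minor

The numeral iv denotes a minor triad on scale degree 4. With Ab on degree 4, the tonic of the new key is Eb.
Degree 4 carries a minor triad in minor keys, so the destination is Eb minor.
Check: the diatonic triads of Eb minor (natural minor) are Ebm (i), Fdim (ii°), Gb (III), Abm (iv), Bbm (v), Cb (VI), Db (VII) — Ab minor is indeed iv.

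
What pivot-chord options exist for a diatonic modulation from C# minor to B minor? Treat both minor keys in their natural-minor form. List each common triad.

F#m, A

Triads in C# minor (natural minor): C#m (i), D#dim (ii°), E (III), F#m (iv), G#m (v), A (VI), B (VII).
Triads in B minor (natural minor): Bm (i), C#dim (ii°), D (III), Em (iv), F#m (v), G (VI), A (VII).
Shared triads with their functions: F#m (iv in C# minor, v in B minor); A (VI in C# minor, VII in B minor).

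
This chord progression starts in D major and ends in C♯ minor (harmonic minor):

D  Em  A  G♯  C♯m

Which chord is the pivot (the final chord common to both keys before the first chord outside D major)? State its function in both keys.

Chords diatonic to D major: D, Em, F♯m, G, A, Bm, C♯dim.
Reading the progression, the first chord not in that set is G♯, so the modulation leaves D major there.
The chord immediately before G♯ is A, which is diatonic to both keys: V in D major and VI in C♯ minor.

A — V in D major, VI in C♯ minor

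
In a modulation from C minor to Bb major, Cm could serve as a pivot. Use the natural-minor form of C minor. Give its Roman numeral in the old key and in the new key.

i in C minor; ii in Bb major

The scale of C minor (natural minor) is C D Eb F G Ab Bb; C is degree 1, and the triad built there (C-Eb-G) is minor, so it is i.
The scale of Bb major is Bb C D Eb F G A; C is degree 2, and the triad built there (C-Eb-G) is minor, so it is ii.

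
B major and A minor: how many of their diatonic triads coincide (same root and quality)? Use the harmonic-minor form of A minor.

1

Diatonic triads of B major: B (I), C#m (ii), D#m (iii), E (IV), F# (V), G#m (vi), A#dim (vii°).
Diatonic triads of A minor (harmonic minor): Am (i), Bdim (ii°), Caug (III+), Dm (iv), E (V), F (VI), G#dim (vii°).
Matching root and quality in both lists: E.
That gives 1 common triad.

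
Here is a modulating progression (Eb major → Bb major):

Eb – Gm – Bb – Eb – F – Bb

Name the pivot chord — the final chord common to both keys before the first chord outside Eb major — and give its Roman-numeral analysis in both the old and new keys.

Eb — I in Eb major, IV in Bb major

Chords diatonic to Eb major: Eb, Fm, Gm, Ab, Bb, Cm, Ddim.
Reading the progression, the first chord not in that set is F, so the modulation leaves Eb major there.
The chord immediately before F is Eb, which is diatonic to both keys: I in Eb major and IV in Bb major.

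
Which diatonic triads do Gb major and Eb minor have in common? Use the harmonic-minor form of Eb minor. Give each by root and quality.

Abm, Cb, Ebm, Fdim

Triads in Gb major: Gb major (I), Ab minor (ii), Bb minor (iii), Cb major (IV), Db major (V), Eb minor (vi), F diminished (vii°).
Triads in Eb minor (harmonic minor): Eb minor (i), F diminished (ii°), Gb augmented (III+), Ab minor (iv), Bb major (V), Cb major (VI), D diminished (vii°).
Shared triads with their functions: Ab minor (ii in Gb major, iv in Eb minor); Cb major (IV in Gb major, VI in Eb minor); Eb minor (vi in Gb major, i in Eb minor); F diminished (vii° in Gb major, ii° in Eb minor).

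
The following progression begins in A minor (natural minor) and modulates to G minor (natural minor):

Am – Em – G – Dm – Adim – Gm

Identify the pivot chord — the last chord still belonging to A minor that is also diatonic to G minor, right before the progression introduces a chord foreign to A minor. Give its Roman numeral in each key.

Chords diatonic to A minor: Am, Bdim, C, Dm, Em, F, G.
Reading the progression, the first chord not in that set is Adim, so the modulation leaves A minor there.
The chord immediately before Adim is Dm, which is diatonic to both keys: iv in A minor and v in G minor.

Dm — iv in A minor, v in G minor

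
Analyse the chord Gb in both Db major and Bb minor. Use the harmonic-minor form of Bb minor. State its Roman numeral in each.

IV in Db major; VI in Bb minor

The scale of Db major is Db Eb F Gb Ab Bb C; Gb is degree 4, and the triad built there (Gb-Bb-Db) is major, so it is IV.
The scale of Bb minor (harmonic minor) is Bb C Db Eb F Gb A; Gb is degree 6, and the triad built there (Gb-Bb-Db) is major, so it is VI.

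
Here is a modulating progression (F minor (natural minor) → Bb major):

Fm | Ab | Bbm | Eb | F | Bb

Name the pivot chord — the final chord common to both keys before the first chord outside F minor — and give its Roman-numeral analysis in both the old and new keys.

Chords diatonic to F minor: Fm, Gdim, Ab, Bbm, Cm, Db, Eb.
Reading the progression, the first chord not in that set is F, so the modulation leaves F minor there.
The chord immediately before F is Eb, which is diatonic to both keys: VII in F minor and IV in Bb major.

Eb — VII in F minor, IV in Bb major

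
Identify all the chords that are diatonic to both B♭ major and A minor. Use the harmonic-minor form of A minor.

Triads in B♭ major: B♭ (I), Cm (ii), Dm (iii), E♭ (IV), F (V), Gm (vi), Adim (vii°).
Triads in A minor (harmonic minor): Am (i), Bdim (ii°), Caug (III+), Dm (iv), E (V), F (VI), G♯dim (vii°).
Shared triads with their functions: Dm (iii in B♭ major, iv in A minor); F (V in B♭ major, VI in A minor).

Dm, F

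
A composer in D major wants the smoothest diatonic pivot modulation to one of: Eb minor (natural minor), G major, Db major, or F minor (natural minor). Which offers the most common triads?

G major

Triads of D major: D major (I), E minor (ii), F# minor (iii), G major (IV), A major (V), B minor (vi), C# diminished (vii°).
Eb minor (natural minor) shares 0: none.
G major shares 4: D, Em, G, Bm.
Db major shares 0: none.
F minor (natural minor) shares 0: none.
The most common triads (4) are shared with G major.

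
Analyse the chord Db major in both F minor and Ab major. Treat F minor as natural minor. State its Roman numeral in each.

VI in F minor; IV in Ab major

The scale of F minor (natural minor) is F G Ab Bb C Db Eb; Db is degree 6, and the triad built there (Db-F-Ab) is major, so it is VI.
The scale of Ab major is Ab Bb C Db Eb F G; Db is degree 4, and the triad built there (Db-F-Ab) is major, so it is IV.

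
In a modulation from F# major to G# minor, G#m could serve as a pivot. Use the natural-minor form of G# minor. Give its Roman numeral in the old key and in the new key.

ii in F# major; i in G# minor

The scale of F# major is F# G# A# B C# D# E#; G# is degree 2, and the triad built there (G#-B-D#) is minor, so it is ii.
The scale of G# minor (natural minor) is G# A# B C# D# E F#; G# is degree 1, and the triad built there (G#-B-D#) is minor, so it is i.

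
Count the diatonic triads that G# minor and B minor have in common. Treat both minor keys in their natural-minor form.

0

Diatonic triads of G# minor (natural minor): G#m (i), A#dim (ii°), B (III), C#m (iv), D#m (v), E (VI), F# (VII).
Diatonic triads of B minor (natural minor): Bm (i), C#dim (ii°), D (III), Em (iv), F#m (v), G (VI), A (VII).
No triad has the same root and quality in both keys.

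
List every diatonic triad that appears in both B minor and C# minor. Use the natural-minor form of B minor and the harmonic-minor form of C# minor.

Triads in B minor (natural minor): Bm (i), C#dim (ii°), D (III), Em (iv), F#m (v), G (VI), A (VII).
Triads in C# minor (harmonic minor): C#m (i), D#dim (ii°), Eaug (III+), F#m (iv), G# (V), A (VI), B#dim (vii°).
Shared triads with their functions: F#m (v in B minor, iv in C# minor); A (VII in B minor, VI in C# minor).

F#m, A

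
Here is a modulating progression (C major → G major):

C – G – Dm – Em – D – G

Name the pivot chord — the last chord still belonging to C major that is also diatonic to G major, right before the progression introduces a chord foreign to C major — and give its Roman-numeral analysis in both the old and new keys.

Em — iii in C major, vi in G major

Chords diatonic to C major: C, Dm, Em, F, G, Am, Bdim.
Reading the progression, the first chord not in that set is D, so the modulation leaves C major there.
The chord immediately before D is Em, which is diatonic to both keys: iii in C major and vi in G major.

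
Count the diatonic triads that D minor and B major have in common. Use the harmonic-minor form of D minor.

Diatonic triads of D minor (harmonic minor): Dm (i), Edim (ii°), Faug (III+), Gm (iv), A (V), Bb (VI), C#dim (vii°).
Diatonic triads of B major: B (I), C#m (ii), D#m (iii), E (IV), F# (V), G#m (vi), A#dim (vii°).
No triad has the same root and quality in both keys.

0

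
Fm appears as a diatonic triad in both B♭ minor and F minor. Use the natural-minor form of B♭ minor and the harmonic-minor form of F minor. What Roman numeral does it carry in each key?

v in B♭ minor; i in F minor

The scale of B♭ minor (natural minor) is B♭ C D♭ E♭ F G♭ A♭; F is degree 5, and the triad built there (F-A♭-C) is minor, so it is v.
The scale of F minor (harmonic minor) is F G A♭ B♭ C D♭ E; F is degree 1, and the triad built there (F-A♭-C) is minor, so it is i.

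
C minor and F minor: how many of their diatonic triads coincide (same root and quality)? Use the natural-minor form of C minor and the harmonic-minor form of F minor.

1

Diatonic triads of C minor (natural minor): Cm (i), Ddim (ii°), Eb (III), Fm (iv), Gm (v), Ab (VI), Bb (VII).
Diatonic triads of F minor (harmonic minor): Fm (i), Gdim (ii°), Abaug (III+), Bbm (iv), C (V), Db (VI), Edim (vii°).
Matching root and quality in both lists: Fm.
That gives 1 common triad.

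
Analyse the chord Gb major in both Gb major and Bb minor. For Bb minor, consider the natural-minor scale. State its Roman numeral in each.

I in Gb major; VI in Bb minor

The scale of Gb major is Gb Ab Bb Cb Db Eb F; Gb is degree 1, and the triad built there (Gb-Bb-Db) is major, so it is I.
The scale of Bb minor (natural minor) is Bb C Db Eb F Gb Ab; Gb is degree 6, and the triad built there (Gb-Bb-Db) is major, so it is VI.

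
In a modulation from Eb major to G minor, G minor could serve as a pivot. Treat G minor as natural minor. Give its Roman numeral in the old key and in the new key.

iii in Eb major; i in G minor

The scale of Eb major is Eb F G Ab Bb C D; G is degree 3, and the triad built there (G-Bb-D) is minor, so it is iii.
The scale of G minor (natural minor) is G A Bb C D Eb F; G is degree 1, and the triad built there (G-Bb-D) is minor, so it is i.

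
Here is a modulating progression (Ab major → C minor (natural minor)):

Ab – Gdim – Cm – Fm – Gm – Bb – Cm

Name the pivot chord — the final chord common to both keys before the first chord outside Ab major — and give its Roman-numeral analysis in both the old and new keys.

Chords diatonic to Ab major: Ab, Bbm, Cm, Db, Eb, Fm, Gdim.
Reading the progression, the first chord not in that set is Gm, so the modulation leaves Ab major there.
The chord immediately before Gm is Fm, which is diatonic to both keys: vi in Ab major and iv in C minor.

Fm — vi in Ab major, iv in C minor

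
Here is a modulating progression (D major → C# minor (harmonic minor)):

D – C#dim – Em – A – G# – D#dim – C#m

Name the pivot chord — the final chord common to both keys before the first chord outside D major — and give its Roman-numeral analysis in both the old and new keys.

Chords diatonic to D major: D, Em, F#m, G, A, Bm, C#dim.
Reading the progression, the first chord not in that set is G#, so the modulation leaves D major there.
The chord immediately before G# is A, which is diatonic to both keys: V in D major and VI in C# minor.

A — V in D major, VI in C# minor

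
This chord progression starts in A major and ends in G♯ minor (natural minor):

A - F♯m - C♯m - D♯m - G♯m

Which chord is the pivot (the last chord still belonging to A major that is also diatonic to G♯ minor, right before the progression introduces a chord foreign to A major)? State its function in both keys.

C♯m — iii in A major, iv in G♯ minor

Chords diatonic to A major: A, Bm, C♯m, D, E, F♯m, G♯dim.
Reading the progression, the first chord not in that set is D♯m, so the modulation leaves A major there.
The chord immediately before D♯m is C♯m, which is diatonic to both keys: iii in A major and iv in G♯ minor.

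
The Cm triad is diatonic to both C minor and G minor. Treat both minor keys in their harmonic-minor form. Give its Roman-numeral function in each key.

i in C minor; iv in G minor

The scale of C minor (harmonic minor) is C D Eb F G Ab B; C is degree 1, and the triad built there (C-Eb-G) is minor, so it is i.
The scale of G minor (harmonic minor) is G A Bb C D Eb F#; C is degree 4, and the triad built there (C-Eb-G) is minor, so it is iv.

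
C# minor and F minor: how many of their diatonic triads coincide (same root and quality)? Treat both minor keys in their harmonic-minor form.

0

Diatonic triads of C# minor (harmonic minor): C# minor (i), D# diminished (ii°), E augmented (III+), F# minor (iv), G# major (V), A major (VI), B# diminished (vii°).
Diatonic triads of F minor (harmonic minor): F minor (i), G diminished (ii°), Ab augmented (III+), Bb minor (iv), C major (V), Db major (VI), E diminished (vii°).
No triad has the same root and quality in both keys.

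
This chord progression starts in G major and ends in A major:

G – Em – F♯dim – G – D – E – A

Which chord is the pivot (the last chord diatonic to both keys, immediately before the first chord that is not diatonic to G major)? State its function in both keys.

D — V in G major, IV in A major

Chords diatonic to G major: G, Am, Bm, C, D, Em, F♯dim.
Reading the progression, the first chord not in that set is E, so the modulation leaves G major there.
The chord immediately before E is D, which is diatonic to both keys: V in G major and IV in A major.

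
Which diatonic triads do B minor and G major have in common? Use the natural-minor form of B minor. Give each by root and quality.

Bm, D, Em, G

Triads in B minor (natural minor): Bm (i), C♯dim (ii°), D (III), Em (iv), F♯m (v), G (VI), A (VII).
Triads in G major: G (I), Am (ii), Bm (iii), C (IV), D (V), Em (vi), F♯dim (vii°).
Shared triads with their functions: Bm (i in B minor, iii in G major); D (III in B minor, V in G major); Em (iv in B minor, vi in G major); G (VI in B minor, I in G major).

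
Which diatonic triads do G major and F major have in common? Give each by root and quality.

Am, C

Triads in G major: G major (I), A minor (ii), B minor (iii), C major (IV), D major (V), E minor (vi), F# diminished (vii°).
Triads in F major: F major (I), G minor (ii), A minor (iii), Bb major (IV), C major (V), D minor (vi), E diminished (vii°).
Shared triads with their functions: A minor (ii in G major, iii in F major); C major (IV in G major, V in F major).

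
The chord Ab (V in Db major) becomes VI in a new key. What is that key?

C minor

The numeral VI denotes a major triad on scale degree 6. With Ab on degree 6, the tonic of the new key is C.
Degree 6 carries a major triad in minor keys, so the destination is C minor.
Check: the diatonic triads of C minor (natural minor) are Cm (i), Ddim (ii°), Eb (III), Fm (iv), Gm (v), Ab (VI), Bb (VII) — Ab is indeed VI.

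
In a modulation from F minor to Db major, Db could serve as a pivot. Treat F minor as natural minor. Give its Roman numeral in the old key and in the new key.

VI in F minor; I in Db major

The scale of F minor (natural minor) is F G Ab Bb C Db Eb; Db is degree 6, and the triad built there (Db-F-Ab) is major, so it is VI.
The scale of Db major is Db Eb F Gb Ab Bb C; Db is degree 1, and the triad built there (Db-F-Ab) is major, so it is I.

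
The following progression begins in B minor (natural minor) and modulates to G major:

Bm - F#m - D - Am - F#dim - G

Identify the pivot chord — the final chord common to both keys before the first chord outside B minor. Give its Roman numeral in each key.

Chords diatonic to B minor: Bm, C#dim, D, Em, F#m, G, A.
Reading the progression, the first chord not in that set is Am, so the modulation leaves B minor there.
The chord immediately before Am is D, which is diatonic to both keys: III in B minor and V in G major.

D — III in B minor, V in G major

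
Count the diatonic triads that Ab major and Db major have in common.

4

Diatonic triads of Ab major: Ab major (I), Bb minor (ii), C minor (iii), Db major (IV), Eb major (V), F minor (vi), G diminished (vii°).
Diatonic triads of Db major: Db major (I), Eb minor (ii), F minor (iii), Gb major (IV), Ab major (V), Bb minor (vi), C diminished (vii°).
Matching root and quality in both lists: Ab major, Bb minor, Db major, F minor.
That gives 4 common triads.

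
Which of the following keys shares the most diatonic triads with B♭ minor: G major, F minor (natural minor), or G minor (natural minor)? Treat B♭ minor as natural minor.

Triads of B♭ minor (natural minor): B♭ minor (i), C diminished (ii°), D♭ major (III), E♭ minor (iv), F minor (v), G♭ major (VI), A♭ major (VII).
G major shares 0: none.
F minor (natural minor) shares 4: B♭m, D♭, Fm, A♭.
G minor (natural minor) shares 0: none.
The most common triads (4) are shared with F minor.

F minor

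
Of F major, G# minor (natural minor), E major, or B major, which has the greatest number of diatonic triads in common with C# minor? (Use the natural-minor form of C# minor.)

Triads of C# minor (natural minor): C# minor (i), D# diminished (ii°), E major (III), F# minor (iv), G# minor (v), A major (VI), B major (VII).
F major shares 0: none.
G# minor (natural minor) shares 4: C#m, E, G#m, B.
E major shares 7: C#m, D#dim, E, F#m, G#m, A, B.
B major shares 4: C#m, E, G#m, B.
The most common triads (7) are shared with E major.

E major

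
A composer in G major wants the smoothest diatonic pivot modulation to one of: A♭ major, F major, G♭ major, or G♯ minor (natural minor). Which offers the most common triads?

Triads of G major: G (I), Am (ii), Bm (iii), C (IV), D (V), Em (vi), F♯dim (vii°).
A♭ major shares 0: none.
F major shares 2: Am, C.
G♭ major shares 0: none.
G♯ minor (natural minor) shares 0: none.
The most common triads (2) are shared with F major.

F major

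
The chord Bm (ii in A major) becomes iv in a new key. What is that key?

F# minor

The numeral iv denotes a minor triad on scale degree 4. With B on degree 4, the tonic of the new key is F#.
Degree 4 carries a minor triad in minor keys, so the destination is F# minor.
Check: the diatonic triads of F# minor (natural minor) are F#m (i), G#dim (ii°), A (III), Bm (iv), C#m (v), D (VI), E (VII) — Bm is indeed iv.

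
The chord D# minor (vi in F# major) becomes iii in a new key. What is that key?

The numeral iii denotes a minor triad on scale degree 3. With D# on degree 3, the tonic of the new key is B.
Degree 3 carries a minor triad in major keys, so the destination is B major.
Check: the diatonic triads of B major are B (I), C#m (ii), D#m (iii), E (IV), F# (V), G#m (vi), A#dim (vii°) — D# minor is indeed iii.

B major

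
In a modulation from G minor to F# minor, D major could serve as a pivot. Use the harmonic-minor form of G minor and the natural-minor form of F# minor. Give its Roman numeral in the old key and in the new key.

V in G minor; VI in F# minor

The scale of G minor (harmonic minor) is G A Bb C D Eb F#; D is degree 5, and the triad built there (D-F#-A) is major, so it is V.
The scale of F# minor (natural minor) is F# G# A B C# D E; D is degree 6, and the triad built there (D-F#-A) is major, so it is VI.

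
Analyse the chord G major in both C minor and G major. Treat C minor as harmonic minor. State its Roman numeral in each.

The scale of C minor (harmonic minor) is C D Eb F G Ab B; G is degree 5, and the triad built there (G-B-D) is major, so it is V.
The scale of G major is G A B C D E F#; G is degree 1, and the triad built there (G-B-D) is major, so it is I.

V in C minor; I in G major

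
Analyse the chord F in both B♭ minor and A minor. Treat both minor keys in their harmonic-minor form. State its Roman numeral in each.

The scale of B♭ minor (harmonic minor) is B♭ C D♭ E♭ F G♭ A; F is degree 5, and the triad built there (F-A-C) is major, so it is V.
The scale of A minor (harmonic minor) is A B C D E F G♯; F is degree 6, and the triad built there (F-A-C) is major, so it is VI.

V in B♭ minor; VI in A minor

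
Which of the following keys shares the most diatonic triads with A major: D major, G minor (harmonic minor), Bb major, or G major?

Triads of A major: A (I), Bm (ii), C#m (iii), D (IV), E (V), F#m (vi), G#dim (vii°).
D major shares 4: A, Bm, D, F#m.
G minor (harmonic minor) shares 1: D.
Bb major shares 0: none.
G major shares 2: Bm, D.
The most common triads (4) are shared with D major.

D major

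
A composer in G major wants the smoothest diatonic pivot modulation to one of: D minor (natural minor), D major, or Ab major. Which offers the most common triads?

Triads of G major: G major (I), A minor (ii), B minor (iii), C major (IV), D major (V), E minor (vi), F# diminished (vii°).
D minor (natural minor) shares 2: Am, C.
D major shares 4: G, Bm, D, Em.
Ab major shares 0: none.
The most common triads (4) are shared with D major.

D major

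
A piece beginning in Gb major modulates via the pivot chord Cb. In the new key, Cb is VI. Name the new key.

Eb minor

The numeral VI denotes a major triad on scale degree 6. With Cb on degree 6, the tonic of the new key is Eb.
Degree 6 carries a major triad in minor keys, so the destination is Eb minor.
Check: the diatonic triads of Eb minor (natural minor) are Ebm (i), Fdim (ii°), Gb (III), Abm (iv), Bbm (v), Cb (VI), Db (VII) — Cb is indeed VI.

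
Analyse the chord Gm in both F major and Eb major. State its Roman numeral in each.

ii in F major; iii in Eb major

The scale of F major is F G A Bb C D E; G is degree 2, and the triad built there (G-Bb-D) is minor, so it is ii.
The scale of Eb major is Eb F G Ab Bb C D; G is degree 3, and the triad built there (G-Bb-D) is minor, so it is iii.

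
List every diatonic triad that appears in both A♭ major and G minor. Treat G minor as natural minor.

Triads in A♭ major: A♭ (I), B♭m (ii), Cm (iii), D♭ (IV), E♭ (V), Fm (vi), Gdim (vii°).
Triads in G minor (natural minor): Gm (i), Adim (ii°), B♭ (III), Cm (iv), Dm (v), E♭ (VI), F (VII).
Shared triads with their functions: Cm (iii in A♭ major, iv in G minor); E♭ (V in A♭ major, VI in G minor).

Cm, E♭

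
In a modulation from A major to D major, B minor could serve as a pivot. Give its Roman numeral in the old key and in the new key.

ii in A major; vi in D major

The scale of A major is A B C# D E F# G#; B is degree 2, and the triad built there (B-D-F#) is minor, so it is ii.
The scale of D major is D E F# G A B C#; B is degree 6, and the triad built there (B-D-F#) is minor, so it is vi.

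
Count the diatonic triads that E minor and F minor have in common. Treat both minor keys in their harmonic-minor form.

1

Diatonic triads of E minor (harmonic minor): Em (i), F#dim (ii°), Gaug (III+), Am (iv), B (V), C (VI), D#dim (vii°).
Diatonic triads of F minor (harmonic minor): Fm (i), Gdim (ii°), Abaug (III+), Bbm (iv), C (V), Db (VI), Edim (vii°).
Matching root and quality in both lists: C.
That gives 1 common triad.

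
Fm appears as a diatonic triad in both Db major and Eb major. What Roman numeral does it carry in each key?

iii in Db major; ii in Eb major

The scale of Db major is Db Eb F Gb Ab Bb C; F is degree 3, and the triad built there (F-Ab-C) is minor, so it is iii.
The scale of Eb major is Eb F G Ab Bb C D; F is degree 2, and the triad built there (F-Ab-C) is minor, so it is ii.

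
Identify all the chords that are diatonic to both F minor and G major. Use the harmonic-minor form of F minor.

Triads in F minor (harmonic minor): F minor (i), G diminished (ii°), Ab augmented (III+), Bb minor (iv), C major (V), Db major (VI), E diminished (vii°).
Triads in G major: G major (I), A minor (ii), B minor (iii), C major (IV), D major (V), E minor (vi), F# diminished (vii°).
Shared triads with their functions: C major (V in F minor, IV in G major).

C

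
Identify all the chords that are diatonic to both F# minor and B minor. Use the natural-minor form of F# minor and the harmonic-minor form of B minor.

Bm

Triads in F# minor (natural minor): F# minor (i), G# diminished (ii°), A major (III), B minor (iv), C# minor (v), D major (VI), E major (VII).
Triads in B minor (harmonic minor): B minor (i), C# diminished (ii°), D augmented (III+), E minor (iv), F# major (V), G major (VI), A# diminished (vii°).
Shared triads with their functions: B minor (iv in F# minor, i in B minor).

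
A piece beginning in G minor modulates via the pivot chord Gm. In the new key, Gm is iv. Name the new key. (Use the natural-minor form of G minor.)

D minor

The numeral iv denotes a minor triad on scale degree 4. With G on degree 4, the tonic of the new key is D.
Degree 4 carries a minor triad in minor keys, so the destination is D minor.
Check: the diatonic triads of D minor (natural minor) are Dm (i), Edim (ii°), F (III), Gm (iv), Am (v), B♭ (VI), C (VII) — Gm is indeed iv.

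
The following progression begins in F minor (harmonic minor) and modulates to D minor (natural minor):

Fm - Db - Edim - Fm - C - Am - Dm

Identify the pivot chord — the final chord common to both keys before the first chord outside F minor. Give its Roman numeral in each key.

Chords diatonic to F minor: Fm, Gdim, Abaug, Bbm, C, Db, Edim.
Reading the progression, the first chord not in that set is Am, so the modulation leaves F minor there.
The chord immediately before Am is C, which is diatonic to both keys: V in F minor and VII in D minor.

C — V in F minor, VII in D minor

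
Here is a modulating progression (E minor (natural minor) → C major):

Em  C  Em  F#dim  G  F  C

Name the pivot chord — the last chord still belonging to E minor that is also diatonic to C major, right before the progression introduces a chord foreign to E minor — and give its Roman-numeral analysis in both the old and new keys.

Chords diatonic to E minor: Em, F#dim, G, Am, Bm, C, D.
Reading the progression, the first chord not in that set is F, so the modulation leaves E minor there.
The chord immediately before F is G, which is diatonic to both keys: III in E minor and V in C major.

G — III in E minor, V in C major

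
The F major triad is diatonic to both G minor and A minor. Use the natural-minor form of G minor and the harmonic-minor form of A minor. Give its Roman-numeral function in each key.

VII in G minor; VI in A minor

The scale of G minor (natural minor) is G A Bb C D Eb F; F is degree 7, and the triad built there (F-A-C) is major, so it is VII.
The scale of A minor (harmonic minor) is A B C D E F G#; F is degree 6, and the triad built there (F-A-C) is major, so it is VI.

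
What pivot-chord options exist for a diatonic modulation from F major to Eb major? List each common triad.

Triads in F major: F (I), Gm (ii), Am (iii), Bb (IV), C (V), Dm (vi), Edim (vii°).
Triads in Eb major: Eb (I), Fm (ii), Gm (iii), Ab (IV), Bb (V), Cm (vi), Ddim (vii°).
Shared triads with their functions: Gm (ii in F major, iii in Eb major); Bb (IV in F major, V in Eb major).

Gm, Bb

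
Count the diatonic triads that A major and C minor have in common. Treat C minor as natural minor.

0

Diatonic triads of A major: A (I), Bm (ii), C#m (iii), D (IV), E (V), F#m (vi), G#dim (vii°).
Diatonic triads of C minor (natural minor): Cm (i), Ddim (ii°), Eb (III), Fm (iv), Gm (v), Ab (VI), Bb (VII).
No triad has the same root and quality in both keys.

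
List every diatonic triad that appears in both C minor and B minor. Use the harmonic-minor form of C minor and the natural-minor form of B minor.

Triads in C minor (harmonic minor): C minor (i), D diminished (ii°), Eb augmented (III+), F minor (iv), G major (V), Ab major (VI), B diminished (vii°).
Triads in B minor (natural minor): B minor (i), C# diminished (ii°), D major (III), E minor (iv), F# minor (v), G major (VI), A major (VII).
Shared triads with their functions: G major (V in C minor, VI in B minor).

G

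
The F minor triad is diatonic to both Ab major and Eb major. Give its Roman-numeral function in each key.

The scale of Ab major is Ab Bb C Db Eb F G; F is degree 6, and the triad built there (F-Ab-C) is minor, so it is vi.
The scale of Eb major is Eb F G Ab Bb C D; F is degree 2, and the triad built there (F-Ab-C) is minor, so it is ii.

vi in Ab major; ii in Eb major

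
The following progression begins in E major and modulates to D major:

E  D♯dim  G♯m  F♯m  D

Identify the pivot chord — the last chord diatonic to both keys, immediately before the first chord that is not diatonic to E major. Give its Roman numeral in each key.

F♯m — ii in E major, iii in D major

Chords diatonic to E major: E, F♯m, G♯m, A, B, C♯m, D♯dim.
Reading the progression, the first chord not in that set is D, so the modulation leaves E major there.
The chord immediately before D is F♯m, which is diatonic to both keys: ii in E major and iii in D major.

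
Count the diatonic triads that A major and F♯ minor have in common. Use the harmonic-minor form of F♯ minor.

Diatonic triads of A major: A (I), Bm (ii), C♯m (iii), D (IV), E (V), F♯m (vi), G♯dim (vii°).
Diatonic triads of F♯ minor (harmonic minor): F♯m (i), G♯dim (ii°), Aaug (III+), Bm (iv), C♯ (V), D (VI), E♯dim (vii°).
Matching root and quality in both lists: Bm, D, F♯m, G♯dim.
That gives 4 common triads.

4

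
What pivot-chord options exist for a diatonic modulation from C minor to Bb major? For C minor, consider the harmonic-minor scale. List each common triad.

Cm

Triads in C minor (harmonic minor): Cm (i), Ddim (ii°), Ebaug (III+), Fm (iv), G (V), Ab (VI), Bdim (vii°).
Triads in Bb major: Bb (I), Cm (ii), Dm (iii), Eb (IV), F (V), Gm (vi), Adim (vii°).
Shared triads with their functions: Cm (i in C minor, ii in Bb major).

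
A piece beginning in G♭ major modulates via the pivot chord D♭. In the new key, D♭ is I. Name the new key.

The numeral I denotes a major triad on scale degree 1. With D♭ on degree 1, the tonic of the new key is D♭.
Degree 1 carries a major triad in major keys, so the destination is D♭ major.
Check: the diatonic triads of D♭ major are D♭ (I), E♭m (ii), Fm (iii), G♭ (IV), A♭ (V), B♭m (vi), Cdim (vii°) — D♭ is indeed I.

D♭ major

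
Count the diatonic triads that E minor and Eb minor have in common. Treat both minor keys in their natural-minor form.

Diatonic triads of E minor (natural minor): E minor (i), F# diminished (ii°), G major (III), A minor (iv), B minor (v), C major (VI), D major (VII).
Diatonic triads of Eb minor (natural minor): Eb minor (i), F diminished (ii°), Gb major (III), Ab minor (iv), Bb minor (v), Cb major (VI), Db major (VII).
No triad has the same root and quality in both keys.

0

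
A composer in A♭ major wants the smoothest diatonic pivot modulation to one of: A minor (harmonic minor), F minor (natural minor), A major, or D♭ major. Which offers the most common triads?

F minor

Triads of A♭ major: A♭ (I), B♭m (ii), Cm (iii), D♭ (IV), E♭ (V), Fm (vi), Gdim (vii°).
A minor (harmonic minor) shares 0: none.
F minor (natural minor) shares 7: A♭, B♭m, Cm, D♭, E♭, Fm, Gdim.
A major shares 0: none.
D♭ major shares 4: A♭, B♭m, D♭, Fm.
The most common triads (7) are shared with F minor.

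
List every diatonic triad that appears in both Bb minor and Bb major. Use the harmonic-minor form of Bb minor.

Triads in Bb minor (harmonic minor): Bb minor (i), C diminished (ii°), Db augmented (III+), Eb minor (iv), F major (V), Gb major (VI), A diminished (vii°).
Triads in Bb major: Bb major (I), C minor (ii), D minor (iii), Eb major (IV), F major (V), G minor (vi), A diminished (vii°).
Shared triads with their functions: F major (V in Bb minor, V in Bb major); A diminished (vii° in Bb minor, vii° in Bb major).

F, Adim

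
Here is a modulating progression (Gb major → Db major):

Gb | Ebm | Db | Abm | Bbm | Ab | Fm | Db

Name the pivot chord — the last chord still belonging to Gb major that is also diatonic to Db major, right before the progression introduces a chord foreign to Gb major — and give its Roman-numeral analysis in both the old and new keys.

Chords diatonic to Gb major: Gb, Abm, Bbm, Cb, Db, Ebm, Fdim.
Reading the progression, the first chord not in that set is Ab, so the modulation leaves Gb major there.
The chord immediately before Ab is Bbm, which is diatonic to both keys: iii in Gb major and vi in Db major.

Bbm — iii in Gb major, vi in Db major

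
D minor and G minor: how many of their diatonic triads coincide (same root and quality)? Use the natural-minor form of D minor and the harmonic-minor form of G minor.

1

Diatonic triads of D minor (natural minor): Dm (i), Edim (ii°), F (III), Gm (iv), Am (v), Bb (VI), C (VII).
Diatonic triads of G minor (harmonic minor): Gm (i), Adim (ii°), Bbaug (III+), Cm (iv), D (V), Eb (VI), F#dim (vii°).
Matching root and quality in both lists: Gm.
That gives 1 common triad.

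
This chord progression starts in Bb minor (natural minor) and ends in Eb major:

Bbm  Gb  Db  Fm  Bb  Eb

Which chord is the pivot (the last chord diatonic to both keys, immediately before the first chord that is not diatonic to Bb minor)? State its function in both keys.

Chords diatonic to Bb minor: Bbm, Cdim, Db, Ebm, Fm, Gb, Ab.
Reading the progression, the first chord not in that set is Bb, so the modulation leaves Bb minor there.
The chord immediately before Bb is Fm, which is diatonic to both keys: v in Bb minor and ii in Eb major.

Fm — v in Bb minor, ii in Eb major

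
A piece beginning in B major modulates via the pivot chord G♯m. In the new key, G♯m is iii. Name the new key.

The numeral iii denotes a minor triad on scale degree 3. With G♯ on degree 3, the tonic of the new key is E.
Degree 3 carries a minor triad in major keys, so the destination is E major.
Check: the diatonic triads of E major are E (I), F♯m (ii), G♯m (iii), A (IV), B (V), C♯m (vi), D♯dim (vii°) — G♯m is indeed iii.

E major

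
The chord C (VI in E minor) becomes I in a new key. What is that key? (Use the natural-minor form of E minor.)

The numeral I denotes a major triad on scale degree 1. With C on degree 1, the tonic of the new key is C.
Degree 1 carries a major triad in major keys, so the destination is C major.
Check: the diatonic triads of C major are C (I), Dm (ii), Em (iii), F (IV), G (V), Am (vi), Bdim (vii°) — C is indeed I.

C major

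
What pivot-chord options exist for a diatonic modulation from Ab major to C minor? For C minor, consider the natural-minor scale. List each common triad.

Ab, Cm, Eb, Fm

Triads in Ab major: Ab major (I), Bb minor (ii), C minor (iii), Db major (IV), Eb major (V), F minor (vi), G diminished (vii°).
Triads in C minor (natural minor): C minor (i), D diminished (ii°), Eb major (III), F minor (iv), G minor (v), Ab major (VI), Bb major (VII).
Shared triads with their functions: Ab major (I in Ab major, VI in C minor); C minor (iii in Ab major, i in C minor); Eb major (V in Ab major, III in C minor); F minor (vi in Ab major, iv in C minor).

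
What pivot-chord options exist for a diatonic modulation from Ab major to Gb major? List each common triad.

Triads in Ab major: Ab major (I), Bb minor (ii), C minor (iii), Db major (IV), Eb major (V), F minor (vi), G diminished (vii°).
Triads in Gb major: Gb major (I), Ab minor (ii), Bb minor (iii), Cb major (IV), Db major (V), Eb minor (vi), F diminished (vii°).
Shared triads with their functions: Bb minor (ii in Ab major, iii in Gb major); Db major (IV in Ab major, V in Gb major).

Bbm, Db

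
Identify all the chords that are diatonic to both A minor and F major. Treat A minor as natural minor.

Am, C, Dm, F

Triads in A minor (natural minor): A minor (i), B diminished (ii°), C major (III), D minor (iv), E minor (v), F major (VI), G major (VII).
Triads in F major: F major (I), G minor (ii), A minor (iii), B♭ major (IV), C major (V), D minor (vi), E diminished (vii°).
Shared triads with their functions: A minor (i in A minor, iii in F major); C major (III in A minor, V in F major); D minor (iv in A minor, vi in F major); F major (VI in A minor, I in F major).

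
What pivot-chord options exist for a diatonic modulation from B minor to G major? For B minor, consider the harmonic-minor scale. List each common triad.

Triads in B minor (harmonic minor): B minor (i), C♯ diminished (ii°), D augmented (III+), E minor (iv), F♯ major (V), G major (VI), A♯ diminished (vii°).
Triads in G major: G major (I), A minor (ii), B minor (iii), C major (IV), D major (V), E minor (vi), F♯ diminished (vii°).
Shared triads with their functions: B minor (i in B minor, iii in G major); E minor (iv in B minor, vi in G major); G major (VI in B minor, I in G major).

Bm, Em, G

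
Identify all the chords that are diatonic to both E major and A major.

E, F#m, A, C#m

Triads in E major: E (I), F#m (ii), G#m (iii), A (IV), B (V), C#m (vi), D#dim (vii°).
Triads in A major: A (I), Bm (ii), C#m (iii), D (IV), E (V), F#m (vi), G#dim (vii°).
Shared triads with their functions: E (I in E major, V in A major); F#m (ii in E major, vi in A major); A (IV in E major, I in A major); C#m (vi in E major, iii in A major).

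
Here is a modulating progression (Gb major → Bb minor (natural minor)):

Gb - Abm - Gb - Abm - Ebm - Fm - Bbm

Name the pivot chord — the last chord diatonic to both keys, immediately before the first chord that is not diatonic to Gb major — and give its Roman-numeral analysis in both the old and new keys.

Chords diatonic to Gb major: Gb, Abm, Bbm, Cb, Db, Ebm, Fdim.
Reading the progression, the first chord not in that set is Fm, so the modulation leaves Gb major there.
The chord immediately before Fm is Ebm, which is diatonic to both keys: vi in Gb major and iv in Bb minor.

Ebm — vi in Gb major, iv in Bb minor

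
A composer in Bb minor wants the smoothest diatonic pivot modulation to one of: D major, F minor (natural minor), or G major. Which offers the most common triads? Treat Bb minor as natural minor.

Triads of Bb minor (natural minor): Bbm (i), Cdim (ii°), Db (III), Ebm (iv), Fm (v), Gb (VI), Ab (VII).
D major shares 0: none.
F minor (natural minor) shares 4: Bbm, Db, Fm, Ab.
G major shares 0: none.
The most common triads (4) are shared with F minor.

F minor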